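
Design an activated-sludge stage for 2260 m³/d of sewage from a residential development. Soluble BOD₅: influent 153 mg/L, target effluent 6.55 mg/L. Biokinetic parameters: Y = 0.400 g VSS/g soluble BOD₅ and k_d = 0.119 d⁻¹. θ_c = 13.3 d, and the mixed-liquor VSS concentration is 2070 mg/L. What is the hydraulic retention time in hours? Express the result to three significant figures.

τ ≈ 3.50 h

Steady-state biomass mass balance: V·X·(1 + k_d·θ_c) = Y·Q·(S₀ − S)·θ_c, so V = 0.400 × 2260 × (153 − 6.55) × 13.3 / [2070 × (1 + 0.119 × 13.3)] = 1.76×10^6 / 5346 = 329.4 m³.
Hydraulic retention time τ = V/Q = 329.4 / 2260 = 0.1457 d = 3.498 h.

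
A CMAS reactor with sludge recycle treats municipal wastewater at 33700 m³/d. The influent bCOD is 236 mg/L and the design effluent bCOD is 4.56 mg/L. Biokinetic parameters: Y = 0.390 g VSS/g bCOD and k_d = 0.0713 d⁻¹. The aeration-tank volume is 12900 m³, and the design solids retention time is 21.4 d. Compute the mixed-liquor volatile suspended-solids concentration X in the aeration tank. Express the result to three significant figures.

X ≈ 2000 mg/L

X = Y·Q·ΔS·θ_c / [V·(1 + k_d θ_c)] = 0.390 × 33700 × (236 − 4.56) × 21.4 / [12900 × (1 + 0.0713 × 21.4)] = 1998 mg/L.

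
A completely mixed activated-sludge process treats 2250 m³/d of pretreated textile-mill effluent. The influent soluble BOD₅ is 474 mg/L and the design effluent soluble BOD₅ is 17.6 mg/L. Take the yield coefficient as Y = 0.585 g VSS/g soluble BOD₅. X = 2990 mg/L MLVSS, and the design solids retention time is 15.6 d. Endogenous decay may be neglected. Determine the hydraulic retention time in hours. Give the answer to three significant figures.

τ ≈ 33.4 h

With k_d = 0 the design equation reduces to V = Y Q (S₀−S) θ_c / X = 0.585 × 2250 × (474 − 17.6) × 15.6 / 2990 = 3134 m³.
Hydraulic retention time τ = V/Q = 3134 / 2250 = 1.393 d = 33.43 h.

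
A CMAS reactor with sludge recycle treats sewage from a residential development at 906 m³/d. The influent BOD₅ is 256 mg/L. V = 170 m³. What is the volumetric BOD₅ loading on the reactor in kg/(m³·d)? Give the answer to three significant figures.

L_v = Q S₀ / V = 906 × 256 × 10⁻³ / 170.0 = 1.364 kg/(m³·d).

L_v ≈ 1.36 kg BOD₅/(m³·d)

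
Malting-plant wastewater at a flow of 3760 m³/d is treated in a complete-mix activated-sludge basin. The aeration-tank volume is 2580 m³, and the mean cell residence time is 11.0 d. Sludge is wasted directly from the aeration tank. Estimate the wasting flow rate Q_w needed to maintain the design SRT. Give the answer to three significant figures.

Q_w ≈ 235 m³/d

With mixed-liquor wasting, θ_c = V/Q_w, so Q_w = V/θ_c = 2580/11.0 = 234.5 m³/d.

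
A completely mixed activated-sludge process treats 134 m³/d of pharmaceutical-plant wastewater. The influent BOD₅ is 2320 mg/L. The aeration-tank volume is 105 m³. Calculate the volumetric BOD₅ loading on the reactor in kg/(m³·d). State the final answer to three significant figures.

L_v ≈ 2.96 kg BOD₅/(m³·d)

L_v = Q S₀ / V = 134 × 2320 × 10⁻³ / 105.0 = 2.961 kg/(m³·d).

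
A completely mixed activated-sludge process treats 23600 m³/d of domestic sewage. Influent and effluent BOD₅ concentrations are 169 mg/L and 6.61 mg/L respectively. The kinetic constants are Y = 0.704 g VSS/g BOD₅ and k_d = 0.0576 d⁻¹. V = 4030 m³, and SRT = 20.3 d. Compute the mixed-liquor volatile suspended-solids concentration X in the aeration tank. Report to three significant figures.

X = Y·Q·ΔS·θ_c / [V·(1 + k_d θ_c)] = 0.704 × 23600 × (169 − 6.61) × 20.3 / [4030 × (1 + 0.0576 × 20.3)] = 6265 mg/L.

X ≈ 6260 mg/L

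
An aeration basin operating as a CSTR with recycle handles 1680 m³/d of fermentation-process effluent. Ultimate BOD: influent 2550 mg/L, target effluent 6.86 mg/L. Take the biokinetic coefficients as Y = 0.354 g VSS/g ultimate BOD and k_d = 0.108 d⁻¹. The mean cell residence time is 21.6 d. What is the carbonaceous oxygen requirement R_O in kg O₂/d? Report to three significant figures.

The observed yield is Y_obs = Y/(1 + k_d·θ_c) = 0.354 / (1 + 0.108 × 21.6) = 0.354 / 3.333 = 0.1062 g VSS per g ultimate BOD removed.
Q·(S₀ − S) = 1680 × (2550 − 6.86) × 10⁻³ = 4272 kg/d removed.
Net sludge production P_X = 0.1062 × 4272 = 453.8 kg VSS/d.
R_O = Q·ΔS − 1.42 P_X = 4272 − 644.4 = 3628 kg O₂/d.

R_O ≈ 3630 kg O₂/d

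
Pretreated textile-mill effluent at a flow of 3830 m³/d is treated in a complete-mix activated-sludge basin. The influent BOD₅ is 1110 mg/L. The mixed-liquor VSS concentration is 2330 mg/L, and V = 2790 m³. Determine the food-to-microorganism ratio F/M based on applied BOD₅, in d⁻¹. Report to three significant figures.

Food-to-microorganism ratio F/M = Q S₀ / (V X) = 3830 × 1110 / (2790 × 2330) = 0.6540 d⁻¹.

F/M ≈ 0.654 d⁻¹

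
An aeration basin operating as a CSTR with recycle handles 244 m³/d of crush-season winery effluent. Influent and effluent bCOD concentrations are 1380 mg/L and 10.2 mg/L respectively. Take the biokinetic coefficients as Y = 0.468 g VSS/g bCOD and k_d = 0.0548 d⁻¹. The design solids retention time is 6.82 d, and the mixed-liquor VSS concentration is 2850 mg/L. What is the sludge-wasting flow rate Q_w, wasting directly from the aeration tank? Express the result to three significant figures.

Rearranging the biomass balance for a CMAS with decay, V = Y·Q·ΔS·θ_c / [X·(1+k_d θ_c)] = 0.468 × 244 × (1380 − 10.2) × 6.82 / [2850 × (1 + 0.0548 × 6.82)] = 1.07×10^6 / 3915 = 272.5 m³.
For wasting at MLVSS concentration, Q_w = V/θ_c = 272.5/6.82 = 39.95 m³/d.

Q_w ≈ 40.0 m³/d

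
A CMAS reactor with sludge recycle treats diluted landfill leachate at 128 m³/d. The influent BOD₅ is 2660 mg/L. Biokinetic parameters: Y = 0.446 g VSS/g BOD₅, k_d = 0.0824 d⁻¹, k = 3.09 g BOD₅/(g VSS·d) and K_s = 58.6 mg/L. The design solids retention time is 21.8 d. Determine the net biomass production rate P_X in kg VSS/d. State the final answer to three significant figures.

From the Monod/SRT balance for a CMAS, S = K_s·(1+k_d θ_c)/[θ_c·(Y k − k_d) − 1] = 58.6 × (1 + 0.0824 × 21.8) / [21.8 × (0.446 × 3.09 − 0.0824) − 1] = 163.9 / 27.25 = 6.014 mg/L.
The observed yield is Y_obs = Y/(1 + k_d·θ_c) = 0.446 / (1 + 0.0824 × 21.8) = 0.446 / 2.796 = 0.1595 g VSS per g BOD₅ removed.
Substrate removed = Q·(S₀ − S) = 128 m³/d × (2660 − 6.01) g/m³ = 3.4×10^5 g/d = 339.7 kg/d.
Net biomass production P_X = Y_obs × Q·(S₀ − S) = 0.1595 × 339.7 = 54.18 kg VSS/d.

P_X ≈ 54.2 kg VSS/d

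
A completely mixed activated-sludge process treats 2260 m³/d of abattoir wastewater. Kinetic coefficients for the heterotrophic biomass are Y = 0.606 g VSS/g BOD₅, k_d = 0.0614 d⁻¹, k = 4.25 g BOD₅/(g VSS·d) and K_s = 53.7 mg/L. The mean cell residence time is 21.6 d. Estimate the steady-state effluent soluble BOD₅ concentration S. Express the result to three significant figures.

S ≈ 2.34 mg/L

From the Monod/SRT balance for a CMAS, S = K_s·(1+k_d θ_c)/[θ_c·(Y k − k_d) − 1] = 53.7 × (1 + 0.0614 × 21.6) / [21.6 × (0.606 × 4.25 − 0.0614) − 1] = 124.9 / 53.30 = 2.343 mg/L.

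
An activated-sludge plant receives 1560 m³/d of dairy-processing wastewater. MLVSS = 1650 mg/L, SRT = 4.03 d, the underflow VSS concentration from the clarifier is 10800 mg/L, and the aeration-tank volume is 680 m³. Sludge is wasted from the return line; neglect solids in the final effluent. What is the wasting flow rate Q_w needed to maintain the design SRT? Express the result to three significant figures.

Wasting from the return line (neglecting effluent solids): Q_w = V·X / (θ_c·X_r) = 680.0 × 1650 / (4.03 × 10800) = 25.78 m³/d.

Q_w ≈ 25.8 m³/d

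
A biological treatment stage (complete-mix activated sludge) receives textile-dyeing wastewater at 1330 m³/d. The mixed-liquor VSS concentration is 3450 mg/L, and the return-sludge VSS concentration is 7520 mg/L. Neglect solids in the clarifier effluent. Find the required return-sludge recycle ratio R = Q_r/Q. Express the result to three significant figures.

R ≈ 0.848

Solids balance on the clarifier gives (1+R)X = R·X_r, so R = X/(X_r − X) = 3450 / (7520 − 3450) = 0.8477.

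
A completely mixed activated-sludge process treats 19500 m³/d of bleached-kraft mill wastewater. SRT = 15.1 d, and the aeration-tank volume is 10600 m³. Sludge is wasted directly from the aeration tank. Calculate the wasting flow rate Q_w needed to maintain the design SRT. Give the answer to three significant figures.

With mixed-liquor wasting, θ_c = V/Q_w, so Q_w = V/θ_c = 10600/15.1 = 702.0 m³/d.

Q_w ≈ 702 m³/d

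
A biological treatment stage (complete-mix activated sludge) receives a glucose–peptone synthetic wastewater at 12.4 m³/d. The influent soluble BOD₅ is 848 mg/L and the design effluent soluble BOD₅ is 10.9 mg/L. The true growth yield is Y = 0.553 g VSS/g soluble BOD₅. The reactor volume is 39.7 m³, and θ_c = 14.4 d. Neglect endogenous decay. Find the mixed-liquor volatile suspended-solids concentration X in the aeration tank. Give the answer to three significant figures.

X = Y·Q·ΔS·θ_c / V = 0.553 × 12.4 × (848 − 10.9) × 14.4 / 39.7 = 2082 mg/L.

X ≈ 2080 mg/L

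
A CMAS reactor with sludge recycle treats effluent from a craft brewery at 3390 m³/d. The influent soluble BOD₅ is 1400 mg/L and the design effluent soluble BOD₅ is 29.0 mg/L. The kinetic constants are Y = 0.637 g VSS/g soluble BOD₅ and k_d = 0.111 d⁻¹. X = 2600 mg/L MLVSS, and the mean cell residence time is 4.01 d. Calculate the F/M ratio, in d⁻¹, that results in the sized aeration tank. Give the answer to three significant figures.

F/M ≈ 0.578 d⁻¹

From the SRT design equation V = Y Q (S₀−S) θ_c / [X (1 + k_d θ_c)] = 0.637 × 3390 × (1400 − 29.0) × 4.01 / [2600 × (1 + 0.111 × 4.01)] = 1.19×10^7 / 3757 = 3160 m³.
F/M = applied load / biomass = Q·S₀/(V·X) = 3390 × 1400 / (3160 × 2600) = 0.5777 d⁻¹.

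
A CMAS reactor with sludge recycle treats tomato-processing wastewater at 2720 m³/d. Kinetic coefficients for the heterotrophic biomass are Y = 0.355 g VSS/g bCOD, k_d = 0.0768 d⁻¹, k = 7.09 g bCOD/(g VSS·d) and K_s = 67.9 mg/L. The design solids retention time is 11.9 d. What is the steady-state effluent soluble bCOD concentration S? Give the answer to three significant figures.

For a completely mixed reactor with recycle the Lawrence–McCarty relation gives S = K_s·(1 + k_d·θ_c) / [θ_c·(Y·k − k_d) − 1] = 67.9 × (1 + 0.0768 × 11.9) / [11.9 × (0.355 × 7.09 − 0.0768) − 1] = 130.0 / 28.04 = 4.635 mg/L.

S ≈ 4.64 mg/L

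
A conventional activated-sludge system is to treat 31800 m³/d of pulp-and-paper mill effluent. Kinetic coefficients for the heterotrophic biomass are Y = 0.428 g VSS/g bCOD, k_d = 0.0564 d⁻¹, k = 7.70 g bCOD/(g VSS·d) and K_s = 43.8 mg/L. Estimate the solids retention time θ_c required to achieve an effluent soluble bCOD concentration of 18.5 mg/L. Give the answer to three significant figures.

θ_c ≈ 1.08 d

At the target effluent, Y k S/(K_s+S) = 0.428×7.70×18.5/62.30 = 0.9786 d⁻¹.
Then 1/θ_c = μ − k_d = 0.9786 − 0.0564 = 0.9222 d⁻¹, giving θ_c = 1.084 d.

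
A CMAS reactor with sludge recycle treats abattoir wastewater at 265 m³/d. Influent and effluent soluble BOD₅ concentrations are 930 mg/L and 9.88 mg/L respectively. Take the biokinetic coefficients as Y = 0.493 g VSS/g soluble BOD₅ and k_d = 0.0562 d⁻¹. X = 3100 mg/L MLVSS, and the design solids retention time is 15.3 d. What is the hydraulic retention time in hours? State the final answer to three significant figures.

τ ≈ 28.9 h

Steady-state biomass mass balance: V·X·(1 + k_d·θ_c) = Y·Q·(S₀ − S)·θ_c, so V = 0.493 × 265 × (930 − 9.88) × 15.3 / [3100 × (1 + 0.0562 × 15.3)] = 1.84×10^6 / 5766 = 319.0 m³.
HRT = V/Q = 319.0 m³ / 265 m³·d⁻¹ = 1.204 d × 24 = 28.89 h.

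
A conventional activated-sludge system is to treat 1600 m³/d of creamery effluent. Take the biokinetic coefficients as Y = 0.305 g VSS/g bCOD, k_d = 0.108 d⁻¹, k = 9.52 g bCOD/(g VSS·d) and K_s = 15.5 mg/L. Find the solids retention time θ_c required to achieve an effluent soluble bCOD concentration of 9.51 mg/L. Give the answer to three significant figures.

From 1/θ_c = Y·k·S/(K_s + S) − k_d: Y·k·S/(K_s+S) = 0.305 × 9.52 × 9.51 / (15.5 + 9.51) = 1.104 d⁻¹.
θ_c = 1/(μ − k_d) = 1/(1.104 − 0.108) = 1/0.9961 = 1.004 d.

θ_c ≈ 1.00 d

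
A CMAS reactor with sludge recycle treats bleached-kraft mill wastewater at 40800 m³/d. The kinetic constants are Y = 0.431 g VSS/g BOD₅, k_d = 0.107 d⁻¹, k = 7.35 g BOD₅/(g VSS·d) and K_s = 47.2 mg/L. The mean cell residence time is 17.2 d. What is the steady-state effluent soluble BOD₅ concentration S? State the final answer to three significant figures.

From the Monod/SRT balance for a CMAS, S = K_s·(1+k_d θ_c)/[θ_c·(Y k − k_d) − 1] = 47.2 × (1 + 0.107 × 17.2) / [17.2 × (0.431 × 7.35 − 0.107) − 1] = 134.1 / 51.65 = 2.596 mg/L.

S ≈ 2.60 mg/L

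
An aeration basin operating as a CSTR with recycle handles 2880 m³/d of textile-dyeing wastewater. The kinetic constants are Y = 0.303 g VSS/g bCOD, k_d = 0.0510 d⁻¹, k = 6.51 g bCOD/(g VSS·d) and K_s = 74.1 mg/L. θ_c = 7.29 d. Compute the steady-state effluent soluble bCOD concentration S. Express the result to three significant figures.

S ≈ 7.81 mg/L

For a completely mixed reactor with recycle the Lawrence–McCarty relation gives S = K_s·(1 + k_d·θ_c) / [θ_c·(Y·k − k_d) − 1] = 74.1 × (1 + 0.0510 × 7.29) / [7.29 × (0.303 × 6.51 − 0.0510) − 1] = 101.6 / 13.01 = 7.814 mg/L.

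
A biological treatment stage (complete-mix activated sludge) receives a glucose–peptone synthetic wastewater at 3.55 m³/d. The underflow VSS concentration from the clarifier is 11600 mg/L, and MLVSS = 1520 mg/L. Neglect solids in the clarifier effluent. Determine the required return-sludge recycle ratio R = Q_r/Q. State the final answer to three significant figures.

R ≈ 0.151

Solids balance on the clarifier gives (1+R)X = R·X_r, so R = X/(X_r − X) = 1520 / (11600 − 1520) = 0.1508.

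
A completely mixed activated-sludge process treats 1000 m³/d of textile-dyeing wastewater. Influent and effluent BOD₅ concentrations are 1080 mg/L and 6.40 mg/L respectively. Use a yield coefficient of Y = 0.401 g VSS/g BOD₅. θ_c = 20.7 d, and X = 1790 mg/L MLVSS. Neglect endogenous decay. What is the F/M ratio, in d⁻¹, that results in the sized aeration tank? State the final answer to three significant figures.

F/M ≈ 0.121 d⁻¹

V·X = Y·Q·ΔS·θ_c gives V = 0.401 × 1000 × (1080 − 6.40) × 20.7 / 1790 = 4979 m³.
F/M = applied load / biomass = Q·S₀/(V·X) = 1000 × 1080 / (4979 × 1790) = 0.1212 d⁻¹.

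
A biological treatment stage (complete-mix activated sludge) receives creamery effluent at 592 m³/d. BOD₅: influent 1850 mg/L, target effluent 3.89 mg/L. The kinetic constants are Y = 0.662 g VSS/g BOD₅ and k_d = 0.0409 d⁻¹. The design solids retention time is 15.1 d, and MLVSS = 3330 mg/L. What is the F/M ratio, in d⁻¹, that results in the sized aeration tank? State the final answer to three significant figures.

Steady-state biomass mass balance: V·X·(1 + k_d·θ_c) = Y·Q·(S₀ − S)·θ_c, so V = 0.662 × 592 × (1850 − 3.89) × 15.1 / [3330 × (1 + 0.0409 × 15.1)] = 1.09×10^7 / 5387 = 2028 m³.
F/M = Q·S₀ / (V·X) = 592 × 1850 / (2028 × 3330) = 0.1622 g BOD₅·(g VSS·d)⁻¹.

F/M ≈ 0.162 d⁻¹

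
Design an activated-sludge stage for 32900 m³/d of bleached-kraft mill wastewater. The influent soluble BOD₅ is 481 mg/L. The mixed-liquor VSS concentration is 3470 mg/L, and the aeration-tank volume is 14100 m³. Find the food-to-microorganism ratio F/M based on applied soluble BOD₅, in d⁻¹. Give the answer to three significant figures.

F/M ≈ 0.323 d⁻¹

F/M = Q·S₀ / (V·X) = 32900 × 481 / (14100 × 3470) = 0.3234 g soluble BOD₅·(g VSS·d)⁻¹.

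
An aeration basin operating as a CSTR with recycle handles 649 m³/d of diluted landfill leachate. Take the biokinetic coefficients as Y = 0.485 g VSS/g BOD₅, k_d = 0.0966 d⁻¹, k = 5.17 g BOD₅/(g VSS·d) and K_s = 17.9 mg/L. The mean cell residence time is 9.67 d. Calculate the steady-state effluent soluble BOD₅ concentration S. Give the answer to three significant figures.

Effluent substrate depends only on kinetics and SRT: S = K_s(1 + k_d θ_c) / [θ_c(Yk − k_d) − 1] = 17.9 × (1 + 0.0966 × 9.67) / [9.67 × (0.485 × 5.17 − 0.0966) − 1] = 34.62 / 22.31 = 1.552 mg/L.

S ≈ 1.55 mg/L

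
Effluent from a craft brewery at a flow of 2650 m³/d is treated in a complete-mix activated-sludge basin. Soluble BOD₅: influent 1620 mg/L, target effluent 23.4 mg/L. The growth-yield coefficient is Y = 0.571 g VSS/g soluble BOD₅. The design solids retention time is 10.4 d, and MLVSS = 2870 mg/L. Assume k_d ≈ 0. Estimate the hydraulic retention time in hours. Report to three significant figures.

V·X = Y·Q·ΔS·θ_c gives V = 0.571 × 2650 × (1620 − 23.4) × 10.4 / 2870 = 8754 m³.
τ = V/Q = 8754/2650 = 3.304 d, or 79.29 h.

τ ≈ 79.3 h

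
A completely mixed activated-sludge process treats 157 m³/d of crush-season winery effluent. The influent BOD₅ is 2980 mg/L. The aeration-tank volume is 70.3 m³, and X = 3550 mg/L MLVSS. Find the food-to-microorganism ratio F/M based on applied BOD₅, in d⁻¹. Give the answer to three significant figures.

F/M ≈ 1.87 d⁻¹

F/M = applied load / biomass = Q·S₀/(V·X) = 157 × 2980 / (70.30 × 3550) = 1.875 d⁻¹.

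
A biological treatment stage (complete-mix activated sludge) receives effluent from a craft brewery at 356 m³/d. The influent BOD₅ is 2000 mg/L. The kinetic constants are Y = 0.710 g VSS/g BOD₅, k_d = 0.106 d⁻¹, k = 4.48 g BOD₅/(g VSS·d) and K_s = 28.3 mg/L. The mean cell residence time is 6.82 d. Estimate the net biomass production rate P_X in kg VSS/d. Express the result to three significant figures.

From the Monod/SRT balance for a CMAS, S = K_s·(1+k_d θ_c)/[θ_c·(Y k − k_d) − 1] = 28.3 × (1 + 0.106 × 6.82) / [6.82 × (0.710 × 4.48 − 0.106) − 1] = 48.76 / 19.97 = 2.442 mg/L.
Correct the yield for decay: Y_obs = Y/(1 + k_d θ_c) = 0.710 / (1 + 0.106 × 6.82) = 0.710 / 1.723 = 0.4121.
ΔS = 2000 − 2.44 = 1998 mg/L, so the substrate removal rate is 356 × 1998/1000 = 711.1 kg BOD₅/d.
Biomass produced: P_X = Y_obs·Q·ΔS = 0.4121 × 711.1 ≈ 293.1 kg VSS/d.

P_X ≈ 293 kg VSS/d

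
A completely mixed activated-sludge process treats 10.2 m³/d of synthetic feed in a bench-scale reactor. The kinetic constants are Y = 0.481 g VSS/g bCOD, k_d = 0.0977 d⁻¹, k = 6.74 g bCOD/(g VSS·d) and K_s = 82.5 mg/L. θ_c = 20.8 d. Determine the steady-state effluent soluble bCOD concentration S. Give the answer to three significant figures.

S ≈ 3.88 mg/L

For a completely mixed reactor with recycle the Lawrence–McCarty relation gives S = K_s·(1 + k_d·θ_c) / [θ_c·(Y·k − k_d) − 1] = 82.5 × (1 + 0.0977 × 20.8) / [20.8 × (0.481 × 6.74 − 0.0977) − 1] = 250.2 / 64.40 = 3.884 mg/L.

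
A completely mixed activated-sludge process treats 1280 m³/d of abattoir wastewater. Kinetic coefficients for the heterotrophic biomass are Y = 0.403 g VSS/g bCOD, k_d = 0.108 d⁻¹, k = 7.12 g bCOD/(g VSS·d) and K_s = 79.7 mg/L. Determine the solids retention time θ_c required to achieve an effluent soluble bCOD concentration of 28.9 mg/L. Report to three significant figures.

At the target effluent, Y k S/(K_s+S) = 0.403×7.12×28.9/108.6 = 0.7636 d⁻¹.
Then 1/θ_c = μ − k_d = 0.7636 − 0.108 = 0.6556 d⁻¹, giving θ_c = 1.525 d.

θ_c ≈ 1.53 d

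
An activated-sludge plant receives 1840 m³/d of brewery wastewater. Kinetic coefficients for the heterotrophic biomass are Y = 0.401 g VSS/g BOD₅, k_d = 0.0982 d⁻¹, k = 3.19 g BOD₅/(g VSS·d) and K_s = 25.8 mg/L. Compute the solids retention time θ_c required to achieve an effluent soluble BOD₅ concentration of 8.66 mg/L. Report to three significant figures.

θ_c ≈ 4.48 d

From 1/θ_c = Y·k·S/(K_s + S) − k_d: Y·k·S/(K_s+S) = 0.401 × 3.19 × 8.66 / (25.8 + 8.66) = 0.3215 d⁻¹.
θ_c = 1/(μ − k_d) = 1/(0.3215 − 0.0982) = 1/0.2233 = 4.479 d.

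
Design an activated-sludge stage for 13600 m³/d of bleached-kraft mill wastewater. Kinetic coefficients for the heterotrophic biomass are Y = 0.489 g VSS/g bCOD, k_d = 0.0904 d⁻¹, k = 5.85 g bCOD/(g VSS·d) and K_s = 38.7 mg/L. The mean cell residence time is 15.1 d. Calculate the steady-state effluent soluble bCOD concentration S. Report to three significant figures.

Effluent substrate depends only on kinetics and SRT: S = K_s(1 + k_d θ_c) / [θ_c(Yk − k_d) − 1] = 38.7 × (1 + 0.0904 × 15.1) / [15.1 × (0.489 × 5.85 − 0.0904) − 1] = 91.53 / 40.83 = 2.242 mg/L.

S ≈ 2.24 mg/L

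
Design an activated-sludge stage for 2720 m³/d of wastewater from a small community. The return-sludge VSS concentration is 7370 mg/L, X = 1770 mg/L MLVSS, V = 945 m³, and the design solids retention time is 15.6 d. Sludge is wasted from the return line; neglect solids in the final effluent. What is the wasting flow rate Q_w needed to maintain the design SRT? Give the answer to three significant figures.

Q_w ≈ 14.5 m³/d

Q_w = (V·X)/(θ_c X_r) = 945.0 × 1770 / (15.6 × 7370) = 14.55 m³/d.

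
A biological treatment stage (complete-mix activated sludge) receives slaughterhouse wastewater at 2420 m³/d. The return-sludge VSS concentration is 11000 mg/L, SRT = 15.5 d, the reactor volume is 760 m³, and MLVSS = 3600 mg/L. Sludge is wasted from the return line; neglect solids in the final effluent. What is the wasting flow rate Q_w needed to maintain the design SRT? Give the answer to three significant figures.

Wasting from the return line (neglecting effluent solids): Q_w = V·X / (θ_c·X_r) = 760.0 × 3600 / (15.5 × 11000) = 16.05 m³/d.

Q_w ≈ 16.0 m³/d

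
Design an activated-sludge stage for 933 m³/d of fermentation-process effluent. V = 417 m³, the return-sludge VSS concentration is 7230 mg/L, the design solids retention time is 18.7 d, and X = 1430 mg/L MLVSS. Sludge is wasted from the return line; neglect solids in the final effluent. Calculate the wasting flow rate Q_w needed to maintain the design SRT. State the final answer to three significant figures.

Q_w = (V·X)/(θ_c X_r) = 417.0 × 1430 / (18.7 × 7230) = 4.411 m³/d.

Q_w ≈ 4.41 m³/d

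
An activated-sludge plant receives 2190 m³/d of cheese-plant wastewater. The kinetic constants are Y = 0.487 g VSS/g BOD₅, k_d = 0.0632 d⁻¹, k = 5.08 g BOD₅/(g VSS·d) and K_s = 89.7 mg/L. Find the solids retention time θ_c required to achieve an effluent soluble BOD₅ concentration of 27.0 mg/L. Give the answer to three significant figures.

θ_c ≈ 1.96 d

At the target effluent, Y k S/(K_s+S) = 0.487×5.08×27.0/116.7 = 0.5724 d⁻¹.
1/θ_c = 0.5724 − 0.0632 = 0.5092 d⁻¹, so θ_c = 1.964 d.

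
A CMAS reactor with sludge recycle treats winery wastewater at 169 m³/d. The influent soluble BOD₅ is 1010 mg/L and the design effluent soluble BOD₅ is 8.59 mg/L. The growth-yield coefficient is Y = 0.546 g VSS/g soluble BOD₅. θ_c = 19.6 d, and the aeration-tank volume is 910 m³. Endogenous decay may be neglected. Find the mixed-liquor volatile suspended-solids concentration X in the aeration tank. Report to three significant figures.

Without decay, X = Y Q (S₀−S) θ_c / V = 0.546 × 169 × (1010 − 8.59) × 19.6 / 910 = 1990 mg/L.

X ≈ 1990 mg/L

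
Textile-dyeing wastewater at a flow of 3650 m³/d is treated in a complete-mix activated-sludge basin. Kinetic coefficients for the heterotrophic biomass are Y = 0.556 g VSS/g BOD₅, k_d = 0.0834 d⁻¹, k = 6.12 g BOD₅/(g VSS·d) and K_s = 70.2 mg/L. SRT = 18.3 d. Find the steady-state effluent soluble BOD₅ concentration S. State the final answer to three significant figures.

S ≈ 2.97 mg/L

From the Monod/SRT balance for a CMAS, S = K_s·(1+k_d θ_c)/[θ_c·(Y k − k_d) − 1] = 70.2 × (1 + 0.0834 × 18.3) / [18.3 × (0.556 × 6.12 − 0.0834) − 1] = 177.3 / 59.74 = 2.968 mg/L.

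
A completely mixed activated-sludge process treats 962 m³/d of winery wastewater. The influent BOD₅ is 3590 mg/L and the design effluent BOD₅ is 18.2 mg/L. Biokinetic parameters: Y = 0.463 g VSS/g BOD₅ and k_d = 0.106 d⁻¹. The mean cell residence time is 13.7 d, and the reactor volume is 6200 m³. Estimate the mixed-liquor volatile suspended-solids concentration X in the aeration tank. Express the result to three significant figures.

X ≈ 1430 mg/L

X = Y·Q·ΔS·θ_c / [V·(1 + k_d θ_c)] = 0.463 × 962 × (3590 − 18.2) × 13.7 / [6200 × (1 + 0.106 × 13.7)] = 1434 mg/L.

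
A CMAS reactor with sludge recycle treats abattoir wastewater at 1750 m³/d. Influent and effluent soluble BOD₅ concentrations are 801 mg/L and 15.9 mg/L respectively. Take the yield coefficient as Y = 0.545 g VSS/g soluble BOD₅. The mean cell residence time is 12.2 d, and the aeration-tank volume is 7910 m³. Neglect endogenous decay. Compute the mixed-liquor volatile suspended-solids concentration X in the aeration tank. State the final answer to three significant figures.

X ≈ 1150 mg/L

Without decay, X = Y Q (S₀−S) θ_c / V = 0.545 × 1750 × (801 − 15.9) × 12.2 / 7910 = 1155 mg/L.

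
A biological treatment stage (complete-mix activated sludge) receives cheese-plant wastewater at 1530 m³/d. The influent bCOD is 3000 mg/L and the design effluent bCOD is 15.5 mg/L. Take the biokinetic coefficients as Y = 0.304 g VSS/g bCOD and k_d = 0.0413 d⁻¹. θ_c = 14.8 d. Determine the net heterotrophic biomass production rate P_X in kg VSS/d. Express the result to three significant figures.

Correct the yield for decay: Y_obs = Y/(1 + k_d θ_c) = 0.304 / (1 + 0.0413 × 14.8) = 0.304 / 1.611 = 0.1887.
Substrate removed = Q·(S₀ − S) = 1530 m³/d × (3000 − 15.5) g/m³ = 4.57×10^6 g/d = 4566 kg/d.
P_X = Y_obs · Q(S₀ − S) = 0.1887 × 4566 = 861.5 kg VSS/d.

P_X ≈ 862 kg VSS/d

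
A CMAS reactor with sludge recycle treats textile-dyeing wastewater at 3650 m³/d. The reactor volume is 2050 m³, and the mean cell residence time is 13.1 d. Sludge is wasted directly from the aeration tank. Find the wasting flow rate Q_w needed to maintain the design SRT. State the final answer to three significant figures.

Q_w ≈ 156 m³/d

Wasting from the aeration tank: Q_w = V / θ_c = 2050 / 13.1 = 156.5 m³/d.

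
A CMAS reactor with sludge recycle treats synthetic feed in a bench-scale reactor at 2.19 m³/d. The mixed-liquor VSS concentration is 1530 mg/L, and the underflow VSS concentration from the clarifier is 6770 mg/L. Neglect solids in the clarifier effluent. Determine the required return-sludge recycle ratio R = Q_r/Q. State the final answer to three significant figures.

R ≈ 0.292

R = Q_r/Q = X/(X_r − X) = 1530 / (6770 − 1530) = 0.2920.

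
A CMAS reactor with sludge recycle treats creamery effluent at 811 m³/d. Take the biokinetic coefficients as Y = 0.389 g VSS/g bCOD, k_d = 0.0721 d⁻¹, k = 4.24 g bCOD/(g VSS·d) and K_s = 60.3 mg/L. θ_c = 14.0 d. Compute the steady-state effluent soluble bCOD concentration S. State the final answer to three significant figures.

For a completely mixed reactor with recycle the Lawrence–McCarty relation gives S = K_s·(1 + k_d·θ_c) / [θ_c·(Y·k − k_d) − 1] = 60.3 × (1 + 0.0721 × 14.0) / [14.0 × (0.389 × 4.24 − 0.0721) − 1] = 121.2 / 21.08 = 5.748 mg/L.

S ≈ 5.75 mg/L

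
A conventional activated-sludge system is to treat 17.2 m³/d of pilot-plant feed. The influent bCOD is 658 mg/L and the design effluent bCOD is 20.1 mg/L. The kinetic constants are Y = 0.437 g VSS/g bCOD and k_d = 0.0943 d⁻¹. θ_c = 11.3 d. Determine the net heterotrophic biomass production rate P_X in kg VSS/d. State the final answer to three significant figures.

The observed yield is Y_obs = Y/(1 + k_d·θ_c) = 0.437 / (1 + 0.0943 × 11.3) = 0.437 / 2.066 = 0.2116 g VSS per g bCOD removed.
Substrate removed = Q·(S₀ − S) = 17.2 m³/d × (658 − 20.1) g/m³ = 1.1×10^4 g/d = 10.97 kg/d.
P_X = Y_obs · Q(S₀ − S) = 0.2116 × 10.97 = 2.321 kg VSS/d.

P_X ≈ 2.32 kg VSS/d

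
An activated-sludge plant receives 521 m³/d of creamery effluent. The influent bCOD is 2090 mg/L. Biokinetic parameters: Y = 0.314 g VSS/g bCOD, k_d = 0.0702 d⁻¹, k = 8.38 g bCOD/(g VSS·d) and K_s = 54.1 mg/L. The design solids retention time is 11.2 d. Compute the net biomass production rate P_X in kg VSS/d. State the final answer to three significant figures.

For a completely mixed reactor with recycle the Lawrence–McCarty relation gives S = K_s·(1 + k_d·θ_c) / [θ_c·(Y·k − k_d) − 1] = 54.1 × (1 + 0.0702 × 11.2) / [11.2 × (0.314 × 8.38 − 0.0702) − 1] = 96.64 / 27.68 = 3.491 mg/L.
Correct the yield for decay: Y_obs = Y/(1 + k_d θ_c) = 0.314 / (1 + 0.0702 × 11.2) = 0.314 / 1.786 = 0.1758.
Substrate removed = Q·(S₀ − S) = 521 m³/d × (2090 − 3.49) g/m³ = 1.09×10^6 g/d = 1087 kg/d.
Net biomass production P_X = Y_obs × Q·(S₀ − S) = 0.1758 × 1087 = 191.1 kg VSS/d.

P_X ≈ 191 kg VSS/d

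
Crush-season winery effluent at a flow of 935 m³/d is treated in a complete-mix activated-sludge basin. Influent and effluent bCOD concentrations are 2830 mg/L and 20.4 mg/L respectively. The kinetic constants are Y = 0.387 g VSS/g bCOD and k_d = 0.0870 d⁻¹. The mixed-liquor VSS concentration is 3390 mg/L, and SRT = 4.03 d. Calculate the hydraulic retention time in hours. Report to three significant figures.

Steady-state biomass mass balance: V·X·(1 + k_d·θ_c) = Y·Q·(S₀ − S)·θ_c, so V = 0.387 × 935 × (2830 − 20.4) × 4.03 / [3390 × (1 + 0.0870 × 4.03)] = 4.1×10^6 / 4579 = 894.8 m³.
τ = V/Q = 894.8/935 = 0.9570 d, or 22.97 h.

τ ≈ 23.0 h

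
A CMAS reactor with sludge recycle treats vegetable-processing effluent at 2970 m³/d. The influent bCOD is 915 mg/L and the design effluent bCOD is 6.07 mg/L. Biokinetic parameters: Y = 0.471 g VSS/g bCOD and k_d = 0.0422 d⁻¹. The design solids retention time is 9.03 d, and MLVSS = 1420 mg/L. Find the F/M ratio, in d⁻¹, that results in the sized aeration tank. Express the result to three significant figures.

F/M ≈ 0.327 d⁻¹

From the SRT design equation V = Y Q (S₀−S) θ_c / [X (1 + k_d θ_c)] = 0.471 × 2970 × (915 − 6.07) × 9.03 / [1420 × (1 + 0.0422 × 9.03)] = 1.15×10^7 / 1961 = 5855 m³.
Food-to-microorganism ratio F/M = Q S₀ / (V X) = 2970 × 915 / (5855 × 1420) = 0.3269 d⁻¹.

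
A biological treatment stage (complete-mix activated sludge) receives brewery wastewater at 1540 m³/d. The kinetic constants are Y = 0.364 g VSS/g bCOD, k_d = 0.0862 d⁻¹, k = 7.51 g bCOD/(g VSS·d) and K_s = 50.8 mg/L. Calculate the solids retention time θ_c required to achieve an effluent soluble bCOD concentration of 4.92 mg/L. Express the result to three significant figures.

θ_c ≈ 6.44 d

From 1/θ_c = Y·k·S/(K_s + S) − k_d: Y·k·S/(K_s+S) = 0.364 × 7.51 × 4.92 / (50.8 + 4.92) = 0.2414 d⁻¹.
Then 1/θ_c = μ − k_d = 0.2414 − 0.0862 = 0.1552 d⁻¹, giving θ_c = 6.444 d.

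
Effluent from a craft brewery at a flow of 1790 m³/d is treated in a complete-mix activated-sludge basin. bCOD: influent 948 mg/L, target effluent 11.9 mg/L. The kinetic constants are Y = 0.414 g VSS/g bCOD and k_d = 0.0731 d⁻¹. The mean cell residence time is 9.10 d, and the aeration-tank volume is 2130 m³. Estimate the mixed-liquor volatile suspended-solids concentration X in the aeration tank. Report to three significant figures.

X = Y·Q·ΔS·θ_c / [V·(1 + k_d θ_c)] = 0.414 × 1790 × (948 − 11.9) × 9.10 / [2130 × (1 + 0.0731 × 9.10)] = 1780 mg/L.

X ≈ 1780 mg/L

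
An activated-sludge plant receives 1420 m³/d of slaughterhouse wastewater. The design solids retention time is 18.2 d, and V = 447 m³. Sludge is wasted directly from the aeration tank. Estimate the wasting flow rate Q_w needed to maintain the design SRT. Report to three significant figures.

Wasting from the aeration tank: Q_w = V / θ_c = 447.0 / 18.2 = 24.56 m³/d.

Q_w ≈ 24.6 m³/d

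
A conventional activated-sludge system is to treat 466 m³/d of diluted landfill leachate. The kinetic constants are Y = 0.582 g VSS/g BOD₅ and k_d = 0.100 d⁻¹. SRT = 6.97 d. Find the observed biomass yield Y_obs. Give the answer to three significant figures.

Y_obs = Y / (1 + k_d θ_c) = 0.582 / (1 + 0.100 × 6.97) = 0.582 / 1.697 = 0.3430.

Y_obs ≈ 0.343 g VSS/g BOD₅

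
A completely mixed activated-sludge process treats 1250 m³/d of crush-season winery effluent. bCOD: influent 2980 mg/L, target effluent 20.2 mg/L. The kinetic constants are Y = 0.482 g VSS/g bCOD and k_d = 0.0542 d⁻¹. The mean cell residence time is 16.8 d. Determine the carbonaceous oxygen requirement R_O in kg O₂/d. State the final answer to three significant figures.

R_O ≈ 2370 kg O₂/d

The observed yield is Y_obs = Y/(1 + k_d·θ_c) = 0.482 / (1 + 0.0542 × 16.8) = 0.482 / 1.911 = 0.2523 g VSS per g bCOD removed.
Q·(S₀ − S) = 1250 × (2980 − 20.2) × 10⁻³ = 3700 kg/d removed.
Net sludge production P_X = 0.2523 × 3700 = 933.4 kg VSS/d.
R_O = Q·ΔS − 1.42 P_X = 3700 − 1325 = 2374 kg O₂/d.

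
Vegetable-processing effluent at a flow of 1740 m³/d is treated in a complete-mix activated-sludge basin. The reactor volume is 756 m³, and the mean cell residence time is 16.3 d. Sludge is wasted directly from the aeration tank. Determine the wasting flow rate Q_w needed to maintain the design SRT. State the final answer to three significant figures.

Q_w ≈ 46.4 m³/d

For wasting at MLVSS concentration, Q_w = V/θ_c = 756.0/16.3 = 46.38 m³/d.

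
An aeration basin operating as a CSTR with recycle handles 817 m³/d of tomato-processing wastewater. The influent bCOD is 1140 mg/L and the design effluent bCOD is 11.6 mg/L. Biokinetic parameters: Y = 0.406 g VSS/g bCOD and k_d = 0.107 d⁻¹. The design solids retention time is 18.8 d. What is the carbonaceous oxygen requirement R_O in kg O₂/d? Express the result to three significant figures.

R_O ≈ 745 kg O₂/d

Correct the yield for decay: Y_obs = Y/(1 + k_d θ_c) = 0.406 / (1 + 0.107 × 18.8) = 0.406 / 3.012 = 0.1348.
Substrate removed = Q·(S₀ − S) = 817 m³/d × (1140 − 11.6) g/m³ = 9.22×10^5 g/d = 921.9 kg/d.
P_X = Y_obs·Q·(S₀ − S) = 0.1348 × 921.9 = 124.3 kg VSS/d.
R_O = Q·(S₀ − S) − 1.42·P_X = 921.9 − 1.42 × 124.3 = 745.4 kg O₂/d.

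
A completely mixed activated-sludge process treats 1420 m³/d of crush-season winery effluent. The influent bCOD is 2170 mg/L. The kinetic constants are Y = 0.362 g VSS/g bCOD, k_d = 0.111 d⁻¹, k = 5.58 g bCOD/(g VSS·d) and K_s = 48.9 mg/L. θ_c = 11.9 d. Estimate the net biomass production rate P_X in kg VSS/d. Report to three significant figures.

From the Monod/SRT balance for a CMAS, S = K_s·(1+k_d θ_c)/[θ_c·(Y k − k_d) − 1] = 48.9 × (1 + 0.111 × 11.9) / [11.9 × (0.362 × 5.58 − 0.111) − 1] = 113.5 / 21.72 = 5.226 mg/L.
Y_obs = Y / (1 + k_d θ_c) = 0.362 / (1 + 0.111 × 11.9) = 0.362 / 2.321 = 0.1560.
Q·(S₀ − S) = 1420 × (2170 − 5.23) × 10⁻³ = 3074 kg/d removed.
Biomass produced: P_X = Y_obs·Q·ΔS = 0.1560 × 3074 ≈ 479.5 kg VSS/d.

P_X ≈ 479 kg VSS/d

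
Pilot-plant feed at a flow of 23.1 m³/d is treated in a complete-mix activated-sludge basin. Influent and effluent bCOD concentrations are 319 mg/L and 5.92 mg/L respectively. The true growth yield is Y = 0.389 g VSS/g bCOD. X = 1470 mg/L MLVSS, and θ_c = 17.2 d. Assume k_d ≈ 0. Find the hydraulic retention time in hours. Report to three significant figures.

τ ≈ 34.2 h

Biomass mass balance (decay neglected): V·X = Y·Q·(S₀ − S)·θ_c, so V = 0.389 × 23.1 × (319 − 5.92) × 17.2 / 1470 = 32.92 m³.
τ = V/Q = 32.92/23.1 = 1.425 d, or 34.20 h.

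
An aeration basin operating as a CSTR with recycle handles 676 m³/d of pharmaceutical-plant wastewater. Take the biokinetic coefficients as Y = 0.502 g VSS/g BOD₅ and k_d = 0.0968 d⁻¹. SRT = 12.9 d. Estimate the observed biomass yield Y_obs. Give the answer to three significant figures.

Y_obs ≈ 0.223 g VSS/g BOD₅

Observed yield with endogenous decay: Y_obs = Y / (1 + k_d·θ_c) = 0.502 / (1 + 0.0968 × 12.9) = 0.502 / 2.249 = 0.2232 g VSS/g BOD₅.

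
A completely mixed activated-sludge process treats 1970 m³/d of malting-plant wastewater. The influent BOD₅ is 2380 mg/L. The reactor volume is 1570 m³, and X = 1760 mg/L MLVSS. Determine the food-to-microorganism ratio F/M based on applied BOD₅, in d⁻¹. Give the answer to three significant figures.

F/M ≈ 1.70 d⁻¹

F/M = applied load / biomass = Q·S₀/(V·X) = 1970 × 2380 / (1570 × 1760) = 1.697 d⁻¹.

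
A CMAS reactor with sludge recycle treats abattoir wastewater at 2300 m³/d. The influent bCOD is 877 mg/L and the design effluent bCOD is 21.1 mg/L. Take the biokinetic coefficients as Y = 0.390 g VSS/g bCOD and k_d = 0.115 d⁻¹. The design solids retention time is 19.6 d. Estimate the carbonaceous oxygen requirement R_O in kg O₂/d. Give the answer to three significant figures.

Observed yield with endogenous decay: Y_obs = Y / (1 + k_d·θ_c) = 0.390 / (1 + 0.115 × 19.6) = 0.390 / 3.254 = 0.1199 g VSS/g bCOD.
Q·(S₀ − S) = 2300 × (877 − 21.1) × 10⁻³ = 1969 kg/d removed.
P_X = Y_obs·Q·(S₀ − S) = 0.1199 × 1969 = 235.9 kg VSS/d.
Carbonaceous O₂ demand = substrate oxidised − cell-mass equivalent = 1969 − 1.42 × 235.9 = 1634 kg O₂/d.

R_O ≈ 1630 kg O₂/d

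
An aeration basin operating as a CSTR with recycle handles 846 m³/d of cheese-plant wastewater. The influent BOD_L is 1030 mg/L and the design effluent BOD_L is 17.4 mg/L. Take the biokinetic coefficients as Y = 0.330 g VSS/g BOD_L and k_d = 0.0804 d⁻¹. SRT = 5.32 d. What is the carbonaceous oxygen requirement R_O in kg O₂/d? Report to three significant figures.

R_O ≈ 575 kg O₂/d

Y_obs = Y / (1 + k_d θ_c) = 0.330 / (1 + 0.0804 × 5.32) = 0.330 / 1.428 = 0.2311.
Q·(S₀ − S) = 846 × (1030 − 17.4) × 10⁻³ = 856.7 kg/d removed.
Biomass synthesised: P_X = Y_obs × 856.7 = 198.0 kg VSS/d.
R_O = Q·(S₀ − S) − 1.42·P_X = 856.7 − 1.42 × 198.0 = 575.5 kg O₂/d.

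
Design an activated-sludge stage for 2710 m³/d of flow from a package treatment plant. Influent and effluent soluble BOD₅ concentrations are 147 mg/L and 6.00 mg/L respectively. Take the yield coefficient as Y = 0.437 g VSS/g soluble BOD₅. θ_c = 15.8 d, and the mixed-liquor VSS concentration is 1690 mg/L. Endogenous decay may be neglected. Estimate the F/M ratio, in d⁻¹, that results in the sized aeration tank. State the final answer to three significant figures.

F/M ≈ 0.151 d⁻¹

Biomass mass balance (decay neglected): V·X = Y·Q·(S₀ − S)·θ_c, so V = 0.437 × 2710 × (147 − 6.00) × 15.8 / 1690 = 1561 m³.
F/M = Q·S₀ / (V·X) = 2710 × 147 / (1561 × 1690) = 0.1510 g soluble BOD₅·(g VSS·d)⁻¹.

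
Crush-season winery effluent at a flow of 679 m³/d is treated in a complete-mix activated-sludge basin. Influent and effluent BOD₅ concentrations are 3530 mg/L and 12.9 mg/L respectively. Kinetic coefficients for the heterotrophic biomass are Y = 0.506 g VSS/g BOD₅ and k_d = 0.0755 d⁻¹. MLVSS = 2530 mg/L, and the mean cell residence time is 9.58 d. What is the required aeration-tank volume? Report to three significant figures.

V ≈ 2660 m³

Steady-state biomass mass balance: V·X·(1 + k_d·θ_c) = Y·Q·(S₀ − S)·θ_c, so V = 0.506 × 679 × (3530 − 12.9) × 9.58 / [2530 × (1 + 0.0755 × 9.58)] = 1.16×10^7 / 4360 = 2655 m³.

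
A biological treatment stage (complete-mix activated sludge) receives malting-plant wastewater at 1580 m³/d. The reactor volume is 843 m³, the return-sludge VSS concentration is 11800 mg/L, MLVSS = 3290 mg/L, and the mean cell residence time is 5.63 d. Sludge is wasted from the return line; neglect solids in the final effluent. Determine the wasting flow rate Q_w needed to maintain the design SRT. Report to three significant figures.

θ_c = V·X/(Q_w·X_r) when wasting from the recycle, so Q_w = V·X/(θ_c·X_r) = 843.0 × 3290 / (5.63 × 11800) = 41.75 m³/d.

Q_w ≈ 41.7 m³/d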